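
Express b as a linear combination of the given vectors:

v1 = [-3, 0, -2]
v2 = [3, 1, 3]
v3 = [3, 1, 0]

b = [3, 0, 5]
c1 = -1, c2 = 1, c3 = -1

b = -1·v1 + 1·v2 + -1·v3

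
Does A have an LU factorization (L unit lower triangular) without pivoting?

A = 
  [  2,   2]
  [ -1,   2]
Yes.
A[1,1] = 2 ≠ 0, so Gaussian elimination proceeds without a row swap: multiplier ℓ₂₁ = (-1)/(2) = -1/2, and U[2,2] = 2 - (-1/2)(2) = 3.
L = 
  [   1,    0]
  [-1/2,    1]
U = 
  [  2,   2]
  [  0,   3]
Check row 2 of LU: [(-1/2)(2), (-1/2)(2) + 3] = [-1, 2] = row 2 of A ✓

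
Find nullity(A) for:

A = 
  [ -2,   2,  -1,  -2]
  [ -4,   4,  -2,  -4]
nullity(A) = 3

Row reduce:
R2 → R2 - (2)·R1
REF = 
  [ -2,   2,  -1,  -2]
  [  0,   0,   0,   0]
Pivot columns: 1 → 1 pivot.
rank(A) = 1, so nullity(A) = 4 - 1 = 3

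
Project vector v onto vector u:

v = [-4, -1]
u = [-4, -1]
proj_u(v) = [-4, -1]

v·u = (-4)(-4) + (-1)(-1) = 17
u·u = (-4)² + (-1)² = 17
proj_u(v) = (v·u / u·u) × u = (17/17) × u = (1) × u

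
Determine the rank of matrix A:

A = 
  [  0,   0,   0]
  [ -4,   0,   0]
rank(A) = 1

Row reduce:
Swap R1 ↔ R2
REF = 
  [ -4,   0,   0]
  [  0,   0,   0]
Pivot columns: 1 → 1 pivot.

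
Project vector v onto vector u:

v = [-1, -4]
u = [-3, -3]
proj_u(v) = [-5/2, -5/2]

v·u = (-1)(-3) + (-4)(-3) = 15
u·u = (-3)² + (-3)² = 18
proj_u(v) = (v·u / u·u) × u = (15/18) × u = (5/6) × u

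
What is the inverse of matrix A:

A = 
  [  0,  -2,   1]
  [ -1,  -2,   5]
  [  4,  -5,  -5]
det(A) = (0)·((-2)(-5) - (5)(-5)) - (-2)·((-1)(-5) - (5)(4)) + (1)·((-1)(-5) - (-2)(4))
  = (0)(35) - (-2)(-15) + (1)(13)
  = -17
det(A) = -17 ≠ 0, so A is invertible.

Cofactors Cᵢⱼ = (-1)ⁱ⁺ʲ·Mᵢⱼ:
C = 
  [ 35,  15,  13]
  [-15,  -4,  -8]
  [ -8,  -1,  -2]

adj(A) = Cᵀ:
adj(A) = 
  [ 35, -15,  -8]
  [ 15,  -4,  -1]
  [ 13,  -8,  -2]

A⁻¹ = (-1/17) · adj(A):
A⁻¹ = 
  [-35/17,  15/17,   8/17]
  [-15/17,   4/17,   1/17]
  [-13/17,   8/17,   2/17]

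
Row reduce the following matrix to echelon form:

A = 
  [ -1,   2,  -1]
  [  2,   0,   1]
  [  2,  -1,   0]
Row operations:
R2 → R2 + (2)·R1
R3 → R3 + (2)·R1
R3 → R3 - (3/4)·R2

Resulting echelon form:
REF = 
  [  -1,    2,   -1]
  [   0,    4,   -1]
  [   0,    0, -5/4]

Rank = 3 (number of non-zero pivot rows).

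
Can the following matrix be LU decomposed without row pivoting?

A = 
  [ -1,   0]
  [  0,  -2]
Yes.
A[1,1] = -1 ≠ 0, so Gaussian elimination proceeds without a row swap: multiplier ℓ₂₁ = (0)/(-1) = 0, and U[2,2] = -2 - (0)(0) = -2.
L = 
  [  1,   0]
  [  0,   1]
U = 
  [ -1,   0]
  [  0,  -2]
Check row 2 of LU: [(0)(-1), (0)(0) + (-2)] = [0, -2] = row 2 of A ✓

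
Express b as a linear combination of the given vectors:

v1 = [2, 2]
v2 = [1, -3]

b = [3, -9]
c1 = 0, c2 = 3

b = 0·v1 + 3·v2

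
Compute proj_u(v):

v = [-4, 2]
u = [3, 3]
proj_u(v) = [-1, -1]

v·u = (-4)(3) + (2)(3) = -6
u·u = (3)² + (3)² = 18
proj_u(v) = (v·u / u·u) × u = (-6/18) × u = (-1/3) × u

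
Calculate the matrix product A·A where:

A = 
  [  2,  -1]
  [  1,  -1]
A² = A·A:
A²[1,1] = (2)(2) + (-1)(1) = 3
A²[1,2] = (2)(-1) + (-1)(-1) = -1
A²[2,1] = (1)(2) + (-1)(1) = 1
A²[2,2] = (1)(-1) + (-1)(-1) = 0
A² = 
  [  3,  -1]
  [  1,   0]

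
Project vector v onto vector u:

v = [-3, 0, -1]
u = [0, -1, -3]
proj_u(v) = [0, -3/10, -9/10]

v·u = (-3)(0) + (0)(-1) + (-1)(-3) = 3
u·u = (0)² + (-1)² + (-3)² = 10
proj_u(v) = (v·u / u·u) × u = (3/10) × u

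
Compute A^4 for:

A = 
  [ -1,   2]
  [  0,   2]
A^4 = 
  [  1,  10]
  [  0,  16]

A² = A·A:
A²[1,1] = (-1)(-1) + (2)(0) = 1
A²[1,2] = (-1)(2) + (2)(2) = 2
A²[2,1] = (0)(-1) + (2)(0) = 0
A²[2,2] = (0)(2) + (2)(2) = 4
A² = 
  [  1,   2]
  [  0,   4]

A^3 = A^2·A:
A^3[1,1] = (1)(-1) + (2)(0) = -1
A^3[1,2] = (1)(2) + (2)(2) = 6
A^3[2,1] = (0)(-1) + (4)(0) = 0
A^3[2,2] = (0)(2) + (4)(2) = 8
A^3 = 
  [ -1,   6]
  [  0,   8]

A^4 = A^3·A:
A^4[1,1] = (-1)(-1) + (6)(0) = 1
A^4[1,2] = (-1)(2) + (6)(2) = 10
A^4[2,1] = (0)(-1) + (8)(0) = 0
A^4[2,2] = (0)(2) + (8)(2) = 16
A^4 = 
  [  1,  10]
  [  0,  16]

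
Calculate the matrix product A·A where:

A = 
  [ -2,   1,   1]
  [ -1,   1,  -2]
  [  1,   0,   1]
A² = A·A:
A²[1,1] = (-2)(-2) + (1)(-1) + (1)(1) = 4
A²[1,2] = (-2)(1) + (1)(1) + (1)(0) = -1
A²[1,3] = (-2)(1) + (1)(-2) + (1)(1) = -3
A²[2,1] = (-1)(-2) + (1)(-1) + (-2)(1) = -1
A²[2,2] = (-1)(1) + (1)(1) + (-2)(0) = 0
A²[2,3] = (-1)(1) + (1)(-2) + (-2)(1) = -5
A²[3,1] = (1)(-2) + (0)(-1) + (1)(1) = -1
A²[3,2] = (1)(1) + (0)(1) + (1)(0) = 1
A²[3,3] = (1)(1) + (0)(-2) + (1)(1) = 2
A² = 
  [  4,  -1,  -3]
  [ -1,   0,  -5]
  [ -1,   1,   2]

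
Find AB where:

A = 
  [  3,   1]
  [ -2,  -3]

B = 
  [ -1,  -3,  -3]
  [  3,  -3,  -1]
A is 2×2 and B is 2×3, so AB is 2×3. Each entry is (row of A)·(column of B):
AB[1,1] = (3)(-1) + (1)(3) = 0
AB[1,2] = (3)(-3) + (1)(-3) = -12
AB[1,3] = (3)(-3) + (1)(-1) = -10
AB[2,1] = (-2)(-1) + (-3)(3) = -7
AB[2,2] = (-2)(-3) + (-3)(-3) = 15
AB[2,3] = (-2)(-3) + (-3)(-1) = 9

AB = 
  [  0, -12, -10]
  [ -7,  15,   9]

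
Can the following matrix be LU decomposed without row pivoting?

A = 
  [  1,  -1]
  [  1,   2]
Yes.
A[1,1] = 1 ≠ 0, so Gaussian elimination proceeds without a row swap: multiplier ℓ₂₁ = (1)/(1) = 1, and U[2,2] = 2 - (1)(-1) = 3.
L = 
  [  1,   0]
  [  1,   1]
U = 
  [  1,  -1]
  [  0,   3]
Check row 2 of LU: [(1)(1), (1)(-1) + 3] = [1, 2] = row 2 of A ✓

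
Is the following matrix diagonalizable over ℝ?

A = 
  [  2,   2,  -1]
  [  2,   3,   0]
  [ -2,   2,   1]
Yes

Characteristic polynomial: det(λI - A) = λ³ - 6λ² + 5λ + 8
By the rational root theorem any rational root is an integer dividing 8; none of those is a root, so p(λ) has no rational roots and hence (being an irreducible cubic) no repeated roots.
Discriminant of the cubic: Δ = 1264
Δ > 0 ⇒ three distinct real eigenvalues: λ ≈ -0.7785, 2.289, 4.489
Three distinct real eigenvalues, so A has 3 independent eigenvectors.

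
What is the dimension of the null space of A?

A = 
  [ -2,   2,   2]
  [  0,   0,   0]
nullity(A) = 2

Row reduce:
(no row operations needed)
REF = 
  [ -2,   2,   2]
  [  0,   0,   0]
Pivot columns: 1 → 1 pivot.
rank(A) = 1, so nullity(A) = 3 - 1 = 2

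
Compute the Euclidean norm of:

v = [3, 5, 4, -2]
7.348

||v||₂ = √((3)² + (5)² + (4)² + (-2)²) = √54 = 7.348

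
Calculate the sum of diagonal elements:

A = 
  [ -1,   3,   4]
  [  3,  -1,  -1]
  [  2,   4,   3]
1

tr(A) = -1 + -1 + 3 = 1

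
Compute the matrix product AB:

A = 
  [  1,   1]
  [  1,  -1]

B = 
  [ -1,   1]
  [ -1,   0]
A is 2×2 and B is 2×2, so AB is 2×2. Each entry is (row of A)·(column of B):
AB[1,1] = (1)(-1) + (1)(-1) = -2
AB[1,2] = (1)(1) + (1)(0) = 1
AB[2,1] = (1)(-1) + (-1)(-1) = 0
AB[2,2] = (1)(1) + (-1)(0) = 1

AB = 
  [ -2,   1]
  [  0,   1]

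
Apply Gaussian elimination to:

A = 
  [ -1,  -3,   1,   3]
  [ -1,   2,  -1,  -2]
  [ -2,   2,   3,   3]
Row operations:
R2 → R2 - (1)·R1
R3 → R3 - (2)·R1
R3 → R3 - (8/5)·R2

Resulting echelon form:
REF = 
  [  -1,   -3,    1,    3]
  [   0,    5,   -2,   -5]
  [   0,    0, 21/5,    5]

Rank = 3 (number of non-zero pivot rows).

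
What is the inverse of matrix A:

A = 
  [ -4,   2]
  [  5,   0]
det(A) = (-4)(0) - (2)(5) = -10
For a 2×2 matrix, A⁻¹ = (1/det(A)) · [[d, -b], [-c, a]]
    = (-1/10) · [[0, -2], [-5, -4]]

A⁻¹ = 
  [  0, 1/5]
  [1/2, 2/5]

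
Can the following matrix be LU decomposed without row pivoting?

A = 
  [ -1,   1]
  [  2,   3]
Yes.
A[1,1] = -1 ≠ 0, so Gaussian elimination proceeds without a row swap: multiplier ℓ₂₁ = (2)/(-1) = -2, and U[2,2] = 3 - (-2)(1) = 5.
L = 
  [  1,   0]
  [ -2,   1]
U = 
  [ -1,   1]
  [  0,   5]
Check row 2 of LU: [(-2)(-1), (-2)(1) + 5] = [2, 3] = row 2 of A ✓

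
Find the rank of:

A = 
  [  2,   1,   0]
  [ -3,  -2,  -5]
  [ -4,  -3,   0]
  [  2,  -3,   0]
Row reduce:
R2 → R2 + (3/2)·R1
R3 → R3 + (2)·R1
R4 → R4 - (1)·R1
R3 → R3 - (2)·R2
R4 → R4 - (8)·R2
R4 → R4 - (4)·R3
REF = 
  [   2,    1,    0]
  [   0, -1/2,   -5]
  [   0,    0,   10]
  [   0,    0,    0]
Pivot columns: 1, 2, 3 → 3 pivots.

rank(A) = 3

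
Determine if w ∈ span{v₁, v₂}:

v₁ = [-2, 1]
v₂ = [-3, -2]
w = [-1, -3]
Yes

Form the augmented matrix and row-reduce:
[v₁|v₂|w] = 
  [ -2,  -3,  -1]
  [  1,  -2,  -3]
R2 → R2 + (1/2)·R1
REF = 
  [  -2,   -3,   -1]
  [   0, -7/2, -7/2]

No row of the form [0 0 | nonzero], so the system is consistent. Back-substitution gives c₁ = -1, c₂ = 1: w = (-1)·v₁ + (1)·v₂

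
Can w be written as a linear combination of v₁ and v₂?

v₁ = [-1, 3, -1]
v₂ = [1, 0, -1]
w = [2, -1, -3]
No

Form the augmented matrix and row-reduce:
[v₁|v₂|w] = 
  [ -1,   1,   2]
  [  3,   0,  -1]
  [ -1,  -1,  -3]
R2 → R2 + (3)·R1
R3 → R3 - (1)·R1
R3 → R3 + (2/3)·R2
REF = 
  [  -1,    1,    2]
  [   0,    3,    5]
  [   0,    0, -5/3]

Row 3 reads [0 0 | -5/3], i.e. 0 = -5/3, so the system is inconsistent and w ∉ span{v₁, v₂}.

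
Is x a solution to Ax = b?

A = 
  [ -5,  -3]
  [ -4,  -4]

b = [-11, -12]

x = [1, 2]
Yes

Ax = [-11, -12] = b ✓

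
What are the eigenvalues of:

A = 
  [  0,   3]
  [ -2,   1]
tr(A) = 1, det(A) = 6
Characteristic polynomial: λ² - tr(A)λ + det(A) = λ² - λ + 6
λ² - λ + 6 = 0  ⇒  λ = (1 ± √((-1)² - 4·(6)))/2 = (1 ± √(-23))/2
  = (1 + i√23)/2,  (1 - i√23)/2

λ = (1 + i√23)/2, (1 - i√23)/2  (≈ 0.5 + 2.398i, 0.5 - 2.398i)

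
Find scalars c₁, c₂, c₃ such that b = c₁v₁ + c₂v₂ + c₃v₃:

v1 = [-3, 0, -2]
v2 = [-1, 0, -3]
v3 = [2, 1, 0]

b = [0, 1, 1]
c1 = 1, c2 = -1, c3 = 1

b = 1·v1 + -1·v2 + 1·v3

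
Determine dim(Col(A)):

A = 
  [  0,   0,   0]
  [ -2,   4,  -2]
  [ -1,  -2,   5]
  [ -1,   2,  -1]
Row reduce:
Swap R1 ↔ R2
R3 → R3 - (1/2)·R1
R4 → R4 - (1/2)·R1
Swap R2 ↔ R3
REF = 
  [ -2,   4,  -2]
  [  0,  -4,   6]
  [  0,   0,   0]
  [  0,   0,   0]
Pivot columns: 1, 2 → 2 pivots.
dim(Col(A)) = number of pivot columns = 2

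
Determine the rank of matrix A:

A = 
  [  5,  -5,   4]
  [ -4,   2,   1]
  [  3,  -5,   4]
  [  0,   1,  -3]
Row reduce:
R2 → R2 + (4/5)·R1
R3 → R3 - (3/5)·R1
R3 → R3 - (1)·R2
R4 → R4 + (1/2)·R2
R4 → R4 - (9/26)·R3
REF = 
  [    5,    -5,     4]
  [    0,    -2,  21/5]
  [    0,     0, -13/5]
  [    0,     0,     0]
Pivot columns: 1, 2, 3 → 3 pivots.

rank(A) = 3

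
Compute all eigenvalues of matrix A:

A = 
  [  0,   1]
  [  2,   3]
λ = (3 + √17)/2, (3 - √17)/2  (≈ 3.562, -0.5616)

tr(A) = 3, det(A) = -2
Characteristic polynomial: λ² - tr(A)λ + det(A) = λ² - 3λ - 2
λ² - 3λ - 2 = 0  ⇒  λ = (3 ± √((-3)² - 4·(-2)))/2 = (3 ± √(17))/2
  = (3 + √17)/2,  (3 - √17)/2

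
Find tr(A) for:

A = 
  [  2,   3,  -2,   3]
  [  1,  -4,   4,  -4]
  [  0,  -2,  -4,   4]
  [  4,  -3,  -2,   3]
-3

tr(A) = 2 + -4 + -4 + 3 = -3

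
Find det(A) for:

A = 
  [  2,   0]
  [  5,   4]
8

For a 2×2 matrix, det = ad - bc = (2)(4) - (0)(5) = 8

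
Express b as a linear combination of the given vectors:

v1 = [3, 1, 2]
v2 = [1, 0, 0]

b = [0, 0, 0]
c1 = 0, c2 = 0

b = 0·v1 + 0·v2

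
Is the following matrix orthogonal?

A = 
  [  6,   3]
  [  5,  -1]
No

AᵀA = 
  [ 61,  13]
  [ 13,  10]
≠ I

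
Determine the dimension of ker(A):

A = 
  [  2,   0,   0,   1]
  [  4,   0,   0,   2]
nullity(A) = 3

Row reduce:
R2 → R2 - (2)·R1
REF = 
  [  2,   0,   0,   1]
  [  0,   0,   0,   0]
Pivot columns: 1 → 1 pivot.
rank(A) = 1, so nullity(A) = 4 - 1 = 3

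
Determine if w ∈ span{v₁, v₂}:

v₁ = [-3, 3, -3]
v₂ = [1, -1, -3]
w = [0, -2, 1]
No

Form the augmented matrix and row-reduce:
[v₁|v₂|w] = 
  [ -3,   1,   0]
  [  3,  -1,  -2]
  [ -3,  -3,   1]
R2 → R2 + (1)·R1
R3 → R3 - (1)·R1
Swap R2 ↔ R3
REF = 
  [ -3,   1,   0]
  [  0,  -4,   1]
  [  0,   0,  -2]

Row 3 reads [0 0 | -2], i.e. 0 = -2, so the system is inconsistent and w ∉ span{v₁, v₂}.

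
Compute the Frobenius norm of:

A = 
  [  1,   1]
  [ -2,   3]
||A||_F = 3.873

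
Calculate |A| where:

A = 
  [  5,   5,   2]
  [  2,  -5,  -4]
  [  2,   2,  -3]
Cofactor expansion along row 1:
det(A) = (5)·((-5)(-3) - (-4)(2)) - (5)·((2)(-3) - (-4)(2)) + (2)·((2)(2) - (-5)(2))
  = (5)(23) - (5)(2) + (2)(14)
  = 133

det(A) = 133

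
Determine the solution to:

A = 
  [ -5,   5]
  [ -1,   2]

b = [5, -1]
x = [-3, -2]

Row reduce the augmented matrix [A|b]:
R2 → R2 - (1/5)·R1
REF = 
  [ -5,   5,   5]
  [  0,   1,  -2]

Back-substitution:
x₂ = (-2) / 1 = -2
x₁ = (5 - (5)(-2)) / (-5) = -3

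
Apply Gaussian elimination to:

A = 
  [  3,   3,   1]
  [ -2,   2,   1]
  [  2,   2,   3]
Row operations:
R2 → R2 + (2/3)·R1
R3 → R3 - (2/3)·R1

Resulting echelon form:
REF = 
  [  3,   3,   1]
  [  0,   4, 5/3]
  [  0,   0, 7/3]

Rank = 3 (number of non-zero pivot rows).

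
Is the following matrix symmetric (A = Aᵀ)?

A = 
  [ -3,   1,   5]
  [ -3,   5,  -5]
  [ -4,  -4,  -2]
No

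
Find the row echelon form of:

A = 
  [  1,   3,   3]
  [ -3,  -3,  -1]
Row operations:
R2 → R2 + (3)·R1

Resulting echelon form:
REF = 
  [  1,   3,   3]
  [  0,   6,   8]

Rank = 2 (number of non-zero pivot rows).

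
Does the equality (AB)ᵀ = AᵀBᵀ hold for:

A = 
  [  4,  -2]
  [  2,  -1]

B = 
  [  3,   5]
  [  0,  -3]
No

(AB)ᵀ = 
  [ 12,   6]
  [ 26,  13]

AᵀBᵀ = 
  [ 22,  -6]
  [-11,   3]

The two matrices differ, so (AB)ᵀ ≠ AᵀBᵀ in general. The correct identity is (AB)ᵀ = BᵀAᵀ.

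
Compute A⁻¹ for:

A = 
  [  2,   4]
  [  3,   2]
det(A) = (2)(2) - (4)(3) = -8
For a 2×2 matrix, A⁻¹ = (1/det(A)) · [[d, -b], [-c, a]]
    = (-1/8) · [[2, -4], [-3, 2]]

A⁻¹ = 
  [-1/4,  1/2]
  [ 3/8, -1/4]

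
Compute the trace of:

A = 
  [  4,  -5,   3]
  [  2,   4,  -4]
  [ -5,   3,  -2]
6

tr(A) = 4 + 4 + -2 = 6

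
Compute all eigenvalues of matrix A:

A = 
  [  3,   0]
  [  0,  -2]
tr(A) = 1, det(A) = -6
Characteristic polynomial: λ² - tr(A)λ + det(A) = λ² - λ - 6
λ² - λ - 6 = (λ + 2)(λ - 3)

λ = 3, -2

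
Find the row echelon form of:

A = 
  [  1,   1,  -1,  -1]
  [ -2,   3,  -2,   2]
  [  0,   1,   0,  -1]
Row operations:
R2 → R2 + (2)·R1
R3 → R3 - (1/5)·R2

Resulting echelon form:
REF = 
  [  1,   1,  -1,  -1]
  [  0,   5,  -4,   0]
  [  0,   0, 4/5,  -1]

Rank = 3 (number of non-zero pivot rows).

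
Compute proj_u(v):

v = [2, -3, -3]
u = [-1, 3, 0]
proj_u(v) = [11/10, -33/10, 0]

v·u = (2)(-1) + (-3)(3) + (-3)(0) = -11
u·u = (-1)² + (3)² + (0)² = 10
proj_u(v) = (v·u / u·u) × u = (-11/10) × u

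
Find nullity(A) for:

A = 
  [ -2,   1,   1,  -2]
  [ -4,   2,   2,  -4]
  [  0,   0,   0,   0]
nullity(A) = 3

Row reduce:
R2 → R2 - (2)·R1
REF = 
  [ -2,   1,   1,  -2]
  [  0,   0,   0,   0]
  [  0,   0,   0,   0]
Pivot columns: 1 → 1 pivot.
rank(A) = 1, so nullity(A) = 4 - 1 = 3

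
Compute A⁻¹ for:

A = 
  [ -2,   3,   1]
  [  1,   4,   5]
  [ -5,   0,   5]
det(A) = (-2)·((4)(5) - (5)(0)) - (3)·((1)(5) - (5)(-5)) + (1)·((1)(0) - (4)(-5))
  = (-2)(20) - (3)(30) + (1)(20)
  = -110
det(A) = -110 ≠ 0, so A is invertible.

Cofactors Cᵢⱼ = (-1)ⁱ⁺ʲ·Mᵢⱼ:
C = 
  [ 20, -30,  20]
  [-15,  -5, -15]
  [ 11,  11, -11]

adj(A) = Cᵀ:
adj(A) = 
  [ 20, -15,  11]
  [-30,  -5,  11]
  [ 20, -15, -11]

A⁻¹ = (-1/110) · adj(A):
A⁻¹ = 
  [-2/11,  3/22, -1/10]
  [ 3/11,  1/22, -1/10]
  [-2/11,  3/22,  1/10]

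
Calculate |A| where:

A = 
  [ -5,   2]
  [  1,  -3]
For a 2×2 matrix, det = ad - bc = (-5)(-3) - (2)(1) = 13

det(A) = 13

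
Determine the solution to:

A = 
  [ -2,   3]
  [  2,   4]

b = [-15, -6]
x = [3, -3]

Row reduce the augmented matrix [A|b]:
R2 → R2 + (1)·R1
REF = 
  [ -2,   3, -15]
  [  0,   7, -21]

Back-substitution:
x₂ = (-21) / 7 = -3
x₁ = (-15 - (3)(-3)) / (-2) = 3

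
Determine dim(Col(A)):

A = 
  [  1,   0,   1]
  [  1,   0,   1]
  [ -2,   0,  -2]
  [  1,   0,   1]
dim(Col(A)) = 1

Row reduce:
R2 → R2 - (1)·R1
R3 → R3 + (2)·R1
R4 → R4 - (1)·R1
REF = 
  [  1,   0,   1]
  [  0,   0,   0]
  [  0,   0,   0]
  [  0,   0,   0]
Pivot columns: 1 → 1 pivot.
dim(Col(A)) = number of pivot columns = 1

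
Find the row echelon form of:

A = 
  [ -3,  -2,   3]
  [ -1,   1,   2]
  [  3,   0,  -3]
Row operations:
R2 → R2 - (1/3)·R1
R3 → R3 + (1)·R1
R3 → R3 + (6/5)·R2

Resulting echelon form:
REF = 
  [ -3,  -2,   3]
  [  0, 5/3,   1]
  [  0,   0, 6/5]

Rank = 3 (number of non-zero pivot rows).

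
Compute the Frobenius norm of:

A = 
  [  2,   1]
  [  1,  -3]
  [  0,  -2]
||A||_F = 4.359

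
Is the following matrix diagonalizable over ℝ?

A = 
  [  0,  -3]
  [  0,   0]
No

tr(A) = 0, det(A) = 0
Characteristic polynomial: λ² - tr(A)λ + det(A) = λ²
λ² = λ²
Eigenvalues: 0, 0
λ=0: alg. mult. = 2, geom. mult. = 2 - rank(A - (0)I) = 2 - 1 = 1
Sum of geometric multiplicities = 1 < n = 2, so there aren't enough independent eigenvectors.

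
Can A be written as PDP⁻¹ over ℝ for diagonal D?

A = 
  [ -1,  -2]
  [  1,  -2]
No

tr(A) = -3, det(A) = 4
Characteristic polynomial: λ² - tr(A)λ + det(A) = λ² + 3λ + 4
λ² + 3λ + 4 = 0  ⇒  λ = (-3 ± √((3)² - 4·(4)))/2 = (-3 ± √(-7))/2
  = (-3 + i√7)/2,  (-3 - i√7)/2
Eigenvalues: (-3 + i√7)/2, (-3 - i√7)/2  (≈ -1.5 + 1.323i, -1.5 - 1.323i)
Has complex eigenvalues (not diagonalizable over ℝ).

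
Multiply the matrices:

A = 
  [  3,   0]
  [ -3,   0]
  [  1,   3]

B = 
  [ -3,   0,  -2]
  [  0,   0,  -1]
A is 3×2 and B is 2×3, so AB is 3×3. Each entry is (row of A)·(column of B):
AB[1,1] = (3)(-3) + (0)(0) = -9
AB[1,2] = (3)(0) + (0)(0) = 0
AB[1,3] = (3)(-2) + (0)(-1) = -6
AB[2,1] = (-3)(-3) + (0)(0) = 9
AB[2,2] = (-3)(0) + (0)(0) = 0
AB[2,3] = (-3)(-2) + (0)(-1) = 6
AB[3,1] = (1)(-3) + (3)(0) = -3
AB[3,2] = (1)(0) + (3)(0) = 0
AB[3,3] = (1)(-2) + (3)(-1) = -5

AB = 
  [ -9,   0,  -6]
  [  9,   0,   6]
  [ -3,   0,  -5]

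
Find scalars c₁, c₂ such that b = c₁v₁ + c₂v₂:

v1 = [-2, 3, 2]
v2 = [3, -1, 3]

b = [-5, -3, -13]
c1 = -2, c2 = -3

b = -2·v1 + -3·v2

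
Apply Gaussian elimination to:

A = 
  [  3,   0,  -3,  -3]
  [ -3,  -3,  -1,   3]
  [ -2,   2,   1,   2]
Row operations:
R2 → R2 + (1)·R1
R3 → R3 + (2/3)·R1
R3 → R3 + (2/3)·R2

Resulting echelon form:
REF = 
  [    3,     0,    -3,    -3]
  [    0,    -3,    -4,     0]
  [    0,     0, -11/3,     0]

Rank = 3 (number of non-zero pivot rows).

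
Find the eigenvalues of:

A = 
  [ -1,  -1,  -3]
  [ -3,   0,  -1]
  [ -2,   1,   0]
Characteristic polynomial: det(λI - A) = λ³ + λ² - 8λ - 6
Testing integer divisors of the constant term: p(-3) = 0, so (λ + 3) is a factor:
p(λ) = (λ + 3)(λ² - 2λ - 2)
λ² - 2λ - 2 = 0  ⇒  λ = (2 ± √((-2)² - 4·(-2)))/2 = (2 ± √(12))/2
  = 1 + √3,  1 - √3

λ = -3, 1 + √3, 1 - √3  (≈ -3, 2.732, -0.7321)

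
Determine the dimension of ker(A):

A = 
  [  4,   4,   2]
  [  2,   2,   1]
nullity(A) = 2

Row reduce:
R2 → R2 - (1/2)·R1
REF = 
  [  4,   4,   2]
  [  0,   0,   0]
Pivot columns: 1 → 1 pivot.
rank(A) = 1, so nullity(A) = 3 - 1 = 2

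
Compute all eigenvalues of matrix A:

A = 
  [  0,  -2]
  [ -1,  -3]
λ = (-3 + √17)/2, (-3 - √17)/2  (≈ 0.5616, -3.562)

tr(A) = -3, det(A) = -2
Characteristic polynomial: λ² - tr(A)λ + det(A) = λ² + 3λ - 2
λ² + 3λ - 2 = 0  ⇒  λ = (-3 ± √((3)² - 4·(-2)))/2 = (-3 ± √(17))/2
  = (-3 + √17)/2,  (-3 - √17)/2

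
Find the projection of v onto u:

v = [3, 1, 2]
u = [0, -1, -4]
v·u = (3)(0) + (1)(-1) + (2)(-4) = -9
u·u = (0)² + (-1)² + (-4)² = 17
proj_u(v) = (v·u / u·u) × u = (-9/17) × u

proj_u(v) = [0, 9/17, 36/17]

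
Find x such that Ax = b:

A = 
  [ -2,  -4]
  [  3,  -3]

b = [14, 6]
Row reduce the augmented matrix [A|b]:
R2 → R2 + (3/2)·R1
REF = 
  [ -2,  -4,  14]
  [  0,  -9,  27]

Back-substitution:
x₂ = 27 / (-9) = -3
x₁ = (14 - (-4)(-3)) / (-2) = -1

x = [-1, -3]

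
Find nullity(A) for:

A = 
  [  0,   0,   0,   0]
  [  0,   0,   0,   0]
nullity(A) = 4

Row reduce:
(no row operations needed)
REF = 
  [  0,   0,   0,   0]
  [  0,   0,   0,   0]
Pivot columns: none → 0 pivots.
rank(A) = 0, so nullity(A) = 4 - 0 = 4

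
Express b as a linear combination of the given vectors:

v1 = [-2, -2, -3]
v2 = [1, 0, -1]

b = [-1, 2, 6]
c1 = -1, c2 = -3

b = -1·v1 + -3·v2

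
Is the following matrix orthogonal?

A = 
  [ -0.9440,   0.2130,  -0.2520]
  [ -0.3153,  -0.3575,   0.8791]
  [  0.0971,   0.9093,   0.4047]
Yes

AᵀA = 
  [  1,  -0.0001,   0]
  [ -0.0001,   1,   0]
  [  0,   0,   1.0001]
≈ I (equal to I up to the 4-dp rounding of the entries)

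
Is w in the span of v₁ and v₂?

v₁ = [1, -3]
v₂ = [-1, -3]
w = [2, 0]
Yes

Form the augmented matrix and row-reduce:
[v₁|v₂|w] = 
  [  1,  -1,   2]
  [ -3,  -3,   0]
R2 → R2 + (3)·R1
REF = 
  [  1,  -1,   2]
  [  0,  -6,   6]

No row of the form [0 0 | nonzero], so the system is consistent. Back-substitution gives c₁ = 1, c₂ = -1: w = (1)·v₁ + (-1)·v₂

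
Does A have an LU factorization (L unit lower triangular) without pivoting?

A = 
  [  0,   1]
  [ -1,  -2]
No.
A[1,1] = 0 but A[2,1] = -1 ≠ 0. Any LU with L unit lower triangular has (LU)[1,1] = U[1,1] and (LU)[2,1] = L[2,1]·U[1,1]; matching A forces U[1,1] = 0, which then forces (LU)[2,1] = 0 ≠ -1. A row swap (pivoting) is required.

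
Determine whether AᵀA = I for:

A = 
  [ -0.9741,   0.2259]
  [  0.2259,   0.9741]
Yes

AᵀA = 
  [  0.9999,   0]
  [  0,   0.9999]
≈ I (equal to I up to the 4-dp rounding of the entries)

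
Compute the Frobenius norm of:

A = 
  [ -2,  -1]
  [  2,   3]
||A||_F = 4.243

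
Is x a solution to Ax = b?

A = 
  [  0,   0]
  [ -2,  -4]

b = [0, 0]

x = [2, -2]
No

Ax = [0, 4] ≠ b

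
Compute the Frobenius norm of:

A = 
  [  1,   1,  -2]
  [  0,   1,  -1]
||A||_F = 2.828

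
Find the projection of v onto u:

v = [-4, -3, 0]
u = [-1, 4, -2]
proj_u(v) = [8/21, -32/21, 16/21]

v·u = (-4)(-1) + (-3)(4) + (0)(-2) = -8
u·u = (-1)² + (4)² + (-2)² = 21
proj_u(v) = (v·u / u·u) × u = (-8/21) × u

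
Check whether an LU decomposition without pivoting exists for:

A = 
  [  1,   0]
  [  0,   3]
Yes.
A[1,1] = 1 ≠ 0, so Gaussian elimination proceeds without a row swap: multiplier ℓ₂₁ = (0)/(1) = 0, and U[2,2] = 3 - (0)(0) = 3.
L = 
  [  1,   0]
  [  0,   1]
U = 
  [  1,   0]
  [  0,   3]
Check row 2 of LU: [(0)(1), (0)(0) + 3] = [0, 3] = row 2 of A ✓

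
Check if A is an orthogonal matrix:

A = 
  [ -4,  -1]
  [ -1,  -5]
No

AᵀA = 
  [ 17,   9]
  [  9,  26]
≠ I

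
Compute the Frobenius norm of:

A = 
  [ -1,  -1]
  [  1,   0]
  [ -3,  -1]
||A||_F = 3.606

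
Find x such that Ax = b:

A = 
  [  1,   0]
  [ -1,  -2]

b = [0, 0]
Row reduce the augmented matrix [A|b]:
R2 → R2 + (1)·R1
REF = 
  [  1,   0,   0]
  [  0,  -2,   0]

Back-substitution:
x₂ = 0 / (-2) = 0
x₁ = (0 - (0)(0)) / 1 = 0

x = [0, 0]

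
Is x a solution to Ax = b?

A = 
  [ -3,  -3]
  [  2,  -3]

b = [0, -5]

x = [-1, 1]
Yes

Ax = [0, -5] = b ✓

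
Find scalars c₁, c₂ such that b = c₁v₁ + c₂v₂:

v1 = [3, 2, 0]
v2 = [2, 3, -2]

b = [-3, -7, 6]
c1 = 1, c2 = -3

b = 1·v1 + -3·v2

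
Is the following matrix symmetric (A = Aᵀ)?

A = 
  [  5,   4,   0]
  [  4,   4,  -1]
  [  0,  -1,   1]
Yes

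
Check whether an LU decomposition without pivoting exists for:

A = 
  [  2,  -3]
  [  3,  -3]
Yes.
A[1,1] = 2 ≠ 0, so Gaussian elimination proceeds without a row swap: multiplier ℓ₂₁ = (3)/(2) = 3/2, and U[2,2] = -3 - (3/2)(-3) = 3/2.
L = 
  [  1,   0]
  [3/2,   1]
U = 
  [  2,  -3]
  [  0, 3/2]
Check row 2 of LU: [(3/2)(2), (3/2)(-3) + (3/2)] = [3, -3] = row 2 of A ✓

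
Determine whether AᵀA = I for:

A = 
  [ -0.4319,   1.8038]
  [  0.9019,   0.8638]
No

AᵀA = 
  [  1,   0]
  [  0,   3.9998]
≠ I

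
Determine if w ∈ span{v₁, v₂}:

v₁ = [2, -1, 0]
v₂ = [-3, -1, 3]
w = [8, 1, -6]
Yes

Form the augmented matrix and row-reduce:
[v₁|v₂|w] = 
  [  2,  -3,   8]
  [ -1,  -1,   1]
  [  0,   3,  -6]
R2 → R2 + (1/2)·R1
R3 → R3 + (6/5)·R2
REF = 
  [   2,   -3,    8]
  [   0, -5/2,    5]
  [   0,    0,    0]

No row of the form [0 0 | nonzero], so the system is consistent. Back-substitution gives c₁ = 1, c₂ = -2: w = (1)·v₁ + (-2)·v₂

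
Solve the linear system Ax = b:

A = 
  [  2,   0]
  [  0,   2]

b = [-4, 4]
x = [-2, 2]

Row reduce the augmented matrix [A|b]:
(already in echelon form)
REF = 
  [  2,   0,  -4]
  [  0,   2,   4]

Back-substitution:
x₂ = 4 / 2 = 2
x₁ = (-4 - (0)(2)) / 2 = -2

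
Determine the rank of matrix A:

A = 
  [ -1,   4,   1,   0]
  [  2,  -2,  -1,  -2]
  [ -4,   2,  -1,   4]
Row reduce:
R2 → R2 + (2)·R1
R3 → R3 - (4)·R1
R3 → R3 + (7/3)·R2
REF = 
  [  -1,    4,    1,    0]
  [   0,    6,    1,   -2]
  [   0,    0, -8/3, -2/3]
Pivot columns: 1, 2, 3 → 3 pivots.

rank(A) = 3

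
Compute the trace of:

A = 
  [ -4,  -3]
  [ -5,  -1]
-5

tr(A) = -4 + -1 = -5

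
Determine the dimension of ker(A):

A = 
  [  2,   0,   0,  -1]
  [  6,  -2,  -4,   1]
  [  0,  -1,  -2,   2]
nullity(A) = 2

Row reduce:
R2 → R2 - (3)·R1
R3 → R3 - (1/2)·R2
REF = 
  [  2,   0,   0,  -1]
  [  0,  -2,  -4,   4]
  [  0,   0,   0,   0]
Pivot columns: 1, 2 → 2 pivots.
rank(A) = 2, so nullity(A) = 4 - 2 = 2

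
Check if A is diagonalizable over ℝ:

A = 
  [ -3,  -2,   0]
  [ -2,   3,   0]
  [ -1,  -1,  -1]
Yes

Characteristic polynomial: det(λI - A) = λ³ + λ² - 13λ - 13
Testing integer divisors of the constant term: p(-1) = 0, so (λ + 1) is a factor:
p(λ) = (λ + 1)(λ² - 13)
λ² - 13 = 0  ⇒  λ = (0 ± √((0)² - 4·(-13)))/2 = (0 ± √(52))/2
  = √13,  -√13
Eigenvalues: -1, √13, -√13  (≈ -1, 3.606, -3.606)
The two irrational eigenvalues are distinct (simple), so each has alg. mult. = geom. mult. = 1.
λ=-1: alg. mult. = 1, geom. mult. = 3 - rank(A - (-1)I) = 3 - 2 = 1
Sum of geometric multiplicities equals n, so A has n independent eigenvectors.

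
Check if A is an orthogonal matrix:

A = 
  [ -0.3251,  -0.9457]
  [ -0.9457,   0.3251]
Yes

AᵀA = 
  [  1,   0]
  [  0,   1]
≈ I (equal to I up to the 4-dp rounding of the entries)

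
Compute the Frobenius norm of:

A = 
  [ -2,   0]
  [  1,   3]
||A||_F = 3.742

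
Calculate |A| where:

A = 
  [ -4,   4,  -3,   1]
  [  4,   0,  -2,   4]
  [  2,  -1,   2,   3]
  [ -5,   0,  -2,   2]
-358

Cofactor expansion along row 1: det(A) = a₁₁M₁₁ - a₁₂M₁₂ + a₁₃M₁₃ - a₁₄M₁₄

M₁₁ = det[[0, -2, 4]; [-1, 2, 3]; [0, -2, 2]]
  = (0)·((2)(2) - (3)(-2)) - (-2)·((-1)(2) - (3)(0)) + (4)·((-1)(-2) - (2)(0))
  = (0)(10) - (-2)(-2) + (4)(2)
  = 4
M₁₂ = det[[4, -2, 4]; [2, 2, 3]; [-5, -2, 2]]
  = (4)·((2)(2) - (3)(-2)) - (-2)·((2)(2) - (3)(-5)) + (4)·((2)(-2) - (2)(-5))
  = (4)(10) - (-2)(19) + (4)(6)
  = 102
M₁₃ = det[[4, 0, 4]; [2, -1, 3]; [-5, 0, 2]]
  = (4)·((-1)(2) - (3)(0)) - (0)·((2)(2) - (3)(-5)) + (4)·((2)(0) - (-1)(-5))
  = (4)(-2) - (0)(19) + (4)(-5)
  = -28
M₁₄ = det[[4, 0, -2]; [2, -1, 2]; [-5, 0, -2]]
  = (4)·((-1)(-2) - (2)(0)) - (0)·((2)(-2) - (2)(-5)) + (-2)·((2)(0) - (-1)(-5))
  = (4)(2) - (0)(6) + (-2)(-5)
  = 18

det(A) = (-4)(4) - (4)(102) + (-3)(-28) - (1)(18) = -358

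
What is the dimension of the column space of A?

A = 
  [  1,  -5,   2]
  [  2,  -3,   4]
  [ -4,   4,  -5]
Row reduce:
R2 → R2 - (2)·R1
R3 → R3 + (4)·R1
R3 → R3 + (16/7)·R2
REF = 
  [  1,  -5,   2]
  [  0,   7,   0]
  [  0,   0,   3]
Pivot columns: 1, 2, 3 → 3 pivots.
dim(Col(A)) = number of pivot columns = 3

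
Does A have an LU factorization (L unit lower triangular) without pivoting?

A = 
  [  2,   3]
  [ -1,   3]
Yes.
A[1,1] = 2 ≠ 0, so Gaussian elimination proceeds without a row swap: multiplier ℓ₂₁ = (-1)/(2) = -1/2, and U[2,2] = 3 - (-1/2)(3) = 9/2.
L = 
  [   1,    0]
  [-1/2,    1]
U = 
  [  2,   3]
  [  0, 9/2]
Check row 2 of LU: [(-1/2)(2), (-1/2)(3) + (9/2)] = [-1, 3] = row 2 of A ✓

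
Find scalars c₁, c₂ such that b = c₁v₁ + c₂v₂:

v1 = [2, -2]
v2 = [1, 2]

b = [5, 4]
c1 = 1, c2 = 3

b = 1·v1 + 3·v2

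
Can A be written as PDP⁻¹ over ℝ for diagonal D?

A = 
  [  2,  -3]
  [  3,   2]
No

tr(A) = 4, det(A) = 13
Characteristic polynomial: λ² - tr(A)λ + det(A) = λ² - 4λ + 13
λ² - 4λ + 13 = 0  ⇒  λ = (4 ± √((-4)² - 4·(13)))/2 = (4 ± √(-36))/2
  = 2 + 3i,  2 - 3i
Eigenvalues: 2 + 3i, 2 - 3i  (≈ 2 + 3i, 2 - 3i)
Has complex eigenvalues (not diagonalizable over ℝ).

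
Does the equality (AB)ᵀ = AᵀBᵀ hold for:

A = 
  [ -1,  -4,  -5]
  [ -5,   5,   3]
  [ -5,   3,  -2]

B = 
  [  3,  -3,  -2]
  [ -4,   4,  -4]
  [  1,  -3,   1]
No

(AB)ᵀ = 
  [  8, -32, -29]
  [  2,  26,  33]
  [ 13,  -7,  -4]

AᵀBᵀ = 
  [ 22,   4,   9]
  [-33,  24, -16]
  [-20,  40, -16]

The two matrices differ, so (AB)ᵀ ≠ AᵀBᵀ in general. The correct identity is (AB)ᵀ = BᵀAᵀ.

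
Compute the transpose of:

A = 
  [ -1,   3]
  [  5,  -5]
Aᵀ = 
  [ -1,   5]
  [  3,  -5]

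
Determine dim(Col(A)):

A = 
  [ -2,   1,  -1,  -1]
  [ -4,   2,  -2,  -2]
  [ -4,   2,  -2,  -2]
Row reduce:
R2 → R2 - (2)·R1
R3 → R3 - (2)·R1
REF = 
  [ -2,   1,  -1,  -1]
  [  0,   0,   0,   0]
  [  0,   0,   0,   0]
Pivot columns: 1 → 1 pivot.
dim(Col(A)) = number of pivot columns = 1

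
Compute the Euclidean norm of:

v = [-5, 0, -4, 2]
6.708

||v||₂ = √((-5)² + (0)² + (-4)² + (2)²) = √45 = 6.708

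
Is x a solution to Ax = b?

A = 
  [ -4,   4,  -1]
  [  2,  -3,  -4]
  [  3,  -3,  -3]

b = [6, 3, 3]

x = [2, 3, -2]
Yes

Ax = [6, 3, 3] = b ✓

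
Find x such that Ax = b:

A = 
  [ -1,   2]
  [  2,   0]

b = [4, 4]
x = [2, 3]

Row reduce the augmented matrix [A|b]:
R2 → R2 + (2)·R1
REF = 
  [ -1,   2,   4]
  [  0,   4,  12]

Back-substitution:
x₂ = 12 / 4 = 3
x₁ = (4 - (2)(3)) / (-1) = 2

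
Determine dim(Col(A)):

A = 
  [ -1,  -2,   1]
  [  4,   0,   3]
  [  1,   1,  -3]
Row reduce:
R2 → R2 + (4)·R1
R3 → R3 + (1)·R1
R3 → R3 - (1/8)·R2
REF = 
  [   -1,    -2,     1]
  [    0,    -8,     7]
  [    0,     0, -23/8]
Pivot columns: 1, 2, 3 → 3 pivots.
dim(Col(A)) = number of pivot columns = 3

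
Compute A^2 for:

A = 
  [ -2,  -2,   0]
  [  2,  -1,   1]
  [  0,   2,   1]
A² = A·A:
A²[1,1] = (-2)(-2) + (-2)(2) + (0)(0) = 0
A²[1,2] = (-2)(-2) + (-2)(-1) + (0)(2) = 6
A²[1,3] = (-2)(0) + (-2)(1) + (0)(1) = -2
A²[2,1] = (2)(-2) + (-1)(2) + (1)(0) = -6
A²[2,2] = (2)(-2) + (-1)(-1) + (1)(2) = -1
A²[2,3] = (2)(0) + (-1)(1) + (1)(1) = 0
A²[3,1] = (0)(-2) + (2)(2) + (1)(0) = 4
A²[3,2] = (0)(-2) + (2)(-1) + (1)(2) = 0
A²[3,3] = (0)(0) + (2)(1) + (1)(1) = 3
A² = 
  [  0,   6,  -2]
  [ -6,  -1,   0]
  [  4,   0,   3]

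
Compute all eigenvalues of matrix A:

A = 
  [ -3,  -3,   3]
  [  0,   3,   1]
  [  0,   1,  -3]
λ = -3, √10, -√10  (≈ -3, 3.162, -3.162)

Characteristic polynomial: det(λI - A) = λ³ + 3λ² - 10λ - 30
Testing integer divisors of the constant term: p(-3) = 0, so (λ + 3) is a factor:
p(λ) = (λ + 3)(λ² - 10)
λ² - 10 = 0  ⇒  λ = (0 ± √((0)² - 4·(-10)))/2 = (0 ± √(40))/2
  = √10,  -√10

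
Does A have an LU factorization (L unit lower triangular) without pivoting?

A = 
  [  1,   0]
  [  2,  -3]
Yes.
A[1,1] = 1 ≠ 0, so Gaussian elimination proceeds without a row swap: multiplier ℓ₂₁ = (2)/(1) = 2, and U[2,2] = -3 - (2)(0) = -3.
L = 
  [  1,   0]
  [  2,   1]
U = 
  [  1,   0]
  [  0,  -3]
Check row 2 of LU: [(2)(1), (2)(0) + (-3)] = [2, -3] = row 2 of A ✓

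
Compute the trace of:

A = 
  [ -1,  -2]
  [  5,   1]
0

tr(A) = -1 + 1 = 0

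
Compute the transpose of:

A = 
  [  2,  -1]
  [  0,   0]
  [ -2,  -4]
Aᵀ = 
  [  2,   0,  -2]
  [ -1,   0,  -4]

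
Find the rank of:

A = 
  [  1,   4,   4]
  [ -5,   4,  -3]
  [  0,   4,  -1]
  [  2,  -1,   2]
rank(A) = 3

Row reduce:
R2 → R2 + (5)·R1
R4 → R4 - (2)·R1
R3 → R3 - (1/6)·R2
R4 → R4 + (3/8)·R2
R4 → R4 + (9/92)·R3
REF = 
  [    1,     4,     4]
  [    0,    24,    17]
  [    0,     0, -23/6]
  [    0,     0,     0]
Pivot columns: 1, 2, 3 → 3 pivots.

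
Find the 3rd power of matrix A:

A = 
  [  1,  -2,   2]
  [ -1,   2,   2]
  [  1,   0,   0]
A² = A·A:
A²[1,1] = (1)(1) + (-2)(-1) + (2)(1) = 5
A²[1,2] = (1)(-2) + (-2)(2) + (2)(0) = -6
A²[1,3] = (1)(2) + (-2)(2) + (2)(0) = -2
A²[2,1] = (-1)(1) + (2)(-1) + (2)(1) = -1
A²[2,2] = (-1)(-2) + (2)(2) + (2)(0) = 6
A²[2,3] = (-1)(2) + (2)(2) + (2)(0) = 2
A²[3,1] = (1)(1) + (0)(-1) + (0)(1) = 1
A²[3,2] = (1)(-2) + (0)(2) + (0)(0) = -2
A²[3,3] = (1)(2) + (0)(2) + (0)(0) = 2
A² = 
  [  5,  -6,  -2]
  [ -1,   6,   2]
  [  1,  -2,   2]

A^3 = A^2·A:
A^3[1,1] = (5)(1) + (-6)(-1) + (-2)(1) = 9
A^3[1,2] = (5)(-2) + (-6)(2) + (-2)(0) = -22
A^3[1,3] = (5)(2) + (-6)(2) + (-2)(0) = -2
A^3[2,1] = (-1)(1) + (6)(-1) + (2)(1) = -5
A^3[2,2] = (-1)(-2) + (6)(2) + (2)(0) = 14
A^3[2,3] = (-1)(2) + (6)(2) + (2)(0) = 10
A^3[3,1] = (1)(1) + (-2)(-1) + (2)(1) = 5
A^3[3,2] = (1)(-2) + (-2)(2) + (2)(0) = -6
A^3[3,3] = (1)(2) + (-2)(2) + (2)(0) = -2
A^3 = 
  [  9, -22,  -2]
  [ -5,  14,  10]
  [  5,  -6,  -2]

Therefore
A^3 = 
  [  9, -22,  -2]
  [ -5,  14,  10]
  [  5,  -6,  -2]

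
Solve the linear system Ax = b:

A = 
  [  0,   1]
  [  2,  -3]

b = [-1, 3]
Row reduce the augmented matrix [A|b]:
Swap R1 ↔ R2
REF = 
  [  2,  -3,   3]
  [  0,   1,  -1]

Back-substitution:
x₂ = (-1) / 1 = -1
x₁ = (3 - (-3)(-1)) / 2 = 0

x = [0, -1]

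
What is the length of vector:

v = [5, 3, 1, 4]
7.141

||v||₂ = √((5)² + (3)² + (1)² + (4)²) = √51 = 7.141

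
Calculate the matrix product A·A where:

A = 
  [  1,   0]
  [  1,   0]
A² = A·A:
A²[1,1] = (1)(1) + (0)(1) = 1
A²[1,2] = (1)(0) + (0)(0) = 0
A²[2,1] = (1)(1) + (0)(1) = 1
A²[2,2] = (1)(0) + (0)(0) = 0
A² = 
  [  1,   0]
  [  1,   0]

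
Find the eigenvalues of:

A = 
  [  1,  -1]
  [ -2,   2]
tr(A) = 3, det(A) = 0
Characteristic polynomial: λ² - tr(A)λ + det(A) = λ² - 3λ
λ² - 3λ = λ(λ - 3)

λ = 3, 0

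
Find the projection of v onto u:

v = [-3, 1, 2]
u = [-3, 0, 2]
proj_u(v) = [-3, 0, 2]

v·u = (-3)(-3) + (1)(0) + (2)(2) = 13
u·u = (-3)² + (0)² + (2)² = 13
proj_u(v) = (v·u / u·u) × u = (13/13) × u = (1) × u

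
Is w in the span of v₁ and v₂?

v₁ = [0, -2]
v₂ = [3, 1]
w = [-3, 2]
Yes

Form the augmented matrix and row-reduce:
[v₁|v₂|w] = 
  [  0,   3,  -3]
  [ -2,   1,   2]
Swap R1 ↔ R2
REF = 
  [ -2,   1,   2]
  [  0,   3,  -3]

No row of the form [0 0 | nonzero], so the system is consistent. Back-substitution gives c₁ = -3/2, c₂ = -1: w = (-3/2)·v₁ + (-1)·v₂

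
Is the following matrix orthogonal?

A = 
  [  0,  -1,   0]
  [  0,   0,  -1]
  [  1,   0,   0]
Yes

AᵀA = 
  [  1,   0,   0]
  [  0,   1,   0]
  [  0,   0,   1]
= I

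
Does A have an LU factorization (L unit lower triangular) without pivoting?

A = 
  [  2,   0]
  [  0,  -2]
Yes.
A[1,1] = 2 ≠ 0, so Gaussian elimination proceeds without a row swap: multiplier ℓ₂₁ = (0)/(2) = 0, and U[2,2] = -2 - (0)(0) = -2.
L = 
  [  1,   0]
  [  0,   1]
U = 
  [  2,   0]
  [  0,  -2]
Check row 2 of LU: [(0)(2), (0)(0) + (-2)] = [0, -2] = row 2 of A ✓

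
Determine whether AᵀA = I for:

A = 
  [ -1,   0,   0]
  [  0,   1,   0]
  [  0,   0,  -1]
Yes

AᵀA = 
  [  1,   0,   0]
  [  0,   1,   0]
  [  0,   0,   1]
= I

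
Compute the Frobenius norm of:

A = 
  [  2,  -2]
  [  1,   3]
||A||_F = 4.243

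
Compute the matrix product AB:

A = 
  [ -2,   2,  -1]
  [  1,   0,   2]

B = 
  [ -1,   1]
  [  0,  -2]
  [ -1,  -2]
A is 2×3 and B is 3×2, so AB is 2×2. Each entry is (row of A)·(column of B):
AB[1,1] = (-2)(-1) + (2)(0) + (-1)(-1) = 3
AB[1,2] = (-2)(1) + (2)(-2) + (-1)(-2) = -4
AB[2,1] = (1)(-1) + (0)(0) + (2)(-1) = -3
AB[2,2] = (1)(1) + (0)(-2) + (2)(-2) = -3

AB = 
  [  3,  -4]
  [ -3,  -3]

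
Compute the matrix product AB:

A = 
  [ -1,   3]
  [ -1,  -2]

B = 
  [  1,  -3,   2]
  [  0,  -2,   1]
AB = 
  [ -1,  -3,   1]
  [ -1,   7,  -4]

A is 2×2 and B is 2×3, so AB is 2×3. Each entry is (row of A)·(column of B):
AB[1,1] = (-1)(1) + (3)(0) = -1
AB[1,2] = (-1)(-3) + (3)(-2) = -3
AB[1,3] = (-1)(2) + (3)(1) = 1
AB[2,1] = (-1)(1) + (-2)(0) = -1
AB[2,2] = (-1)(-3) + (-2)(-2) = 7
AB[2,3] = (-1)(2) + (-2)(1) = -4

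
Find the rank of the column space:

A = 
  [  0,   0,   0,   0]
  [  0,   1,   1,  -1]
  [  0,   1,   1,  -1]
Row reduce:
Swap R1 ↔ R2
R3 → R3 - (1)·R1
REF = 
  [  0,   1,   1,  -1]
  [  0,   0,   0,   0]
  [  0,   0,   0,   0]
Pivot columns: 2 → 1 pivot.
dim(Col(A)) = number of pivot columns = 1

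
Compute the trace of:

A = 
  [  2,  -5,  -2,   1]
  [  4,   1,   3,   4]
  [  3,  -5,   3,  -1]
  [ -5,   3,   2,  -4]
2

tr(A) = 2 + 1 + 3 + -4 = 2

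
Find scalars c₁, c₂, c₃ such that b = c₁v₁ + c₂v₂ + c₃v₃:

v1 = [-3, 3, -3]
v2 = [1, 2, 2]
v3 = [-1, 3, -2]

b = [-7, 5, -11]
c1 = 1, c2 = -2, c3 = 2

b = 1·v1 + -2·v2 + 2·v3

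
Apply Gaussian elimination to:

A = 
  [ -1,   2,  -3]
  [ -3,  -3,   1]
Row operations:
R2 → R2 - (3)·R1

Resulting echelon form:
REF = 
  [ -1,   2,  -3]
  [  0,  -9,  10]

Rank = 2 (number of non-zero pivot rows).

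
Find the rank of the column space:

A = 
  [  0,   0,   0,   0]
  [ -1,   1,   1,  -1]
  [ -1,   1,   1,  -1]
dim(Col(A)) = 1

Row reduce:
Swap R1 ↔ R2
R3 → R3 - (1)·R1
REF = 
  [ -1,   1,   1,  -1]
  [  0,   0,   0,   0]
  [  0,   0,   0,   0]
Pivot columns: 1 → 1 pivot.
dim(Col(A)) = number of pivot columns = 1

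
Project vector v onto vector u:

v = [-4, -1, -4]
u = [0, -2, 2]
proj_u(v) = [0, 3/2, -3/2]

v·u = (-4)(0) + (-1)(-2) + (-4)(2) = -6
u·u = (0)² + (-2)² + (2)² = 8
proj_u(v) = (v·u / u·u) × u = (-6/8) × u = (-3/4) × u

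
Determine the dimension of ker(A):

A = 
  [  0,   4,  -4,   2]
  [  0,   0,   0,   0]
nullity(A) = 3

Row reduce:
(no row operations needed)
REF = 
  [  0,   4,  -4,   2]
  [  0,   0,   0,   0]
Pivot columns: 2 → 1 pivot.
rank(A) = 1, so nullity(A) = 4 - 1 = 3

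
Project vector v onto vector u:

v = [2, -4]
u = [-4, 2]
proj_u(v) = [16/5, -8/5]

v·u = (2)(-4) + (-4)(2) = -16
u·u = (-4)² + (2)² = 20
proj_u(v) = (v·u / u·u) × u = (-16/20) × u = (-4/5) × u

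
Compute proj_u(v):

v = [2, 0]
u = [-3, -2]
v·u = (2)(-3) + (0)(-2) = -6
u·u = (-3)² + (-2)² = 13
proj_u(v) = (v·u / u·u) × u = (-6/13) × u

proj_u(v) = [18/13, 12/13]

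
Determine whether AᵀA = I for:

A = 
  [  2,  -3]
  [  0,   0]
No

AᵀA = 
  [  4,  -6]
  [ -6,   9]
≠ I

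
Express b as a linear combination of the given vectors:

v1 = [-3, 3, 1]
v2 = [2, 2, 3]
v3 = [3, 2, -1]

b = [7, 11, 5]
c1 = 1, c2 = 2, c3 = 2

b = 1·v1 + 2·v2 + 2·v3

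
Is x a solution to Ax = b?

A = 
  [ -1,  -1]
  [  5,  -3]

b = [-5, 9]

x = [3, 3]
No

Ax = [-6, 6] ≠ b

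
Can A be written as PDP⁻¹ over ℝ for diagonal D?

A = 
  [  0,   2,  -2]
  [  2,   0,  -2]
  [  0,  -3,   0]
Yes

Characteristic polynomial: det(λI - A) = λ³ - 10λ - 12
Testing integer divisors of the constant term: p(-2) = 0, so (λ + 2) is a factor:
p(λ) = (λ + 2)(λ² - 2λ - 6)
λ² - 2λ - 6 = 0  ⇒  λ = (2 ± √((-2)² - 4·(-6)))/2 = (2 ± √(28))/2
  = 1 + √7,  1 - √7
Eigenvalues: -2, 1 + √7, 1 - √7  (≈ -2, 3.646, -1.646)
The two irrational eigenvalues are distinct (simple), so each has alg. mult. = geom. mult. = 1.
λ=-2: alg. mult. = 1, geom. mult. = 3 - rank(A - (-2)I) = 3 - 2 = 1
Sum of geometric multiplicities equals n, so A has n independent eigenvectors.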